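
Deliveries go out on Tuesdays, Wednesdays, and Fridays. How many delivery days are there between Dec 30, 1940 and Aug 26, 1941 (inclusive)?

103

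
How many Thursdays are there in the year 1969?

52

January 1, 1969 is a Wednesday.
That's 365 days from start to end, counting both.
365 = 7 × 52 + 1, so there are 52 full weeks plus 1 extra day.
Each full week contributes one Thursday: 52 so far.
The 1 extra day is Wed — none qualify.
Total: 52 + 0 = 52.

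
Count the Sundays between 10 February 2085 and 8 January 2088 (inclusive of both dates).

152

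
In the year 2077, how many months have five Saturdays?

4

A month has five Saturdays exactly when Saturday falls within its first (length − 28) days.
Jan: 31 days, starts Fri → 5 of Fri, Sat, Sun ✓
Feb: 28 days, starts Mon → 5 of (none)
Mar: 31 days, starts Mon → 5 of Mon, Tue, Wed
Apr: 30 days, starts Thu → 5 of Thu, Fri
May: 31 days, starts Sat → 5 of Sat, Sun, Mon ✓
Jun: 30 days, starts Tue → 5 of Tue, Wed
Jul: 31 days, starts Thu → 5 of Thu, Fri, Sat ✓
Aug: 31 days, starts Sun → 5 of Sun, Mon, Tue
Sep: 30 days, starts Wed → 5 of Wed, Thu
Oct: 31 days, starts Fri → 5 of Fri, Sat, Sun ✓
Nov: 30 days, starts Mon → 5 of Mon, Tue
Dec: 31 days, starts Wed → 5 of Wed, Thu, Fri
Months with five Saturdays: Jan, May, Jul, Oct.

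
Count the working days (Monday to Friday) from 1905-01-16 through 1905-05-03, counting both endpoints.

78 weekdays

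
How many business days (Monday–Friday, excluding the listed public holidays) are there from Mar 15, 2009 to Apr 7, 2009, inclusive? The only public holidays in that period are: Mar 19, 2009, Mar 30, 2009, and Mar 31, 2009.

14

Mar 15, 2009 is a Sunday.
From Mar 15, 2009 to Apr 7, 2009 is 24 days inclusive.
24 = 7 × 3 + 3, so there are 3 full weeks plus 3 extra days.
Each full week contributes 5 weekdays (Mon–Fri): 3 × 5 = 15.
The 3 extra days are Sun, Mon, Tue — 2 of them qualify.
Total: 15 + 2 = 17.
Holidays: Mar 19, 2009 (Thu); Mar 30, 2009 (Mon); Mar 31, 2009 (Tue).
All 3 holidays fall on weekdays, so subtract 3.
Business days: 17 − 3 = 14.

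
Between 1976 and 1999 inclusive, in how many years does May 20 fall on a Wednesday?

4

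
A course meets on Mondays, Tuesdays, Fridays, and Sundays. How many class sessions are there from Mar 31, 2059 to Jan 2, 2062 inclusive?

577

Mar 31, 2059 is a Monday.
From Mar 31, 2059 to Jan 2, 2062 is 1009 days inclusive.
1009 = 7 × 144 + 1, so there are 144 full weeks plus 1 extra day.
Each full week contributes 4 days from the set (Mon, Tue, Fri, Sun): 144 × 4 = 576.
The 1 extra day is Monday — 1 of them qualifies.
Total: 576 + 1 = 577.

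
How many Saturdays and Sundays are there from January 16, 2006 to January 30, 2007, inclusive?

108

January 16, 2006 is a Monday.
The range spans 380 days (inclusive of both endpoints).
380 = 7 × 54 + 2, so there are 54 full weeks plus 2 extra days.
Each full week contributes 2 weekend days (Sat, Sun): 54 × 2 = 108.
The 2 extra days are Monday, Tuesday — none qualify.
Total: 108 + 0 = 108.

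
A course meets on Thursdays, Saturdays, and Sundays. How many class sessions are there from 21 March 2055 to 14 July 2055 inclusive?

21 March 2055 is a Sunday.
From 21 March 2055 to 14 July 2055 is 116 days inclusive.
116 = 7 × 16 + 4, so there are 16 full weeks plus 4 extra days.
Each full week contributes 3 days from the set (Thu, Sat, Sun): 16 × 3 = 48.
The 4 extra days are Sunday, Monday, Tuesday, Wednesday — 1 of them qualifies.
Total: 48 + 1 = 49.

49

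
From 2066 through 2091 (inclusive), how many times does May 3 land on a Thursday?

Day of week of May 3 in each year:
2066: Mon, 2067: Tue, 2068: Thu ✓, 2069: Fri, 2070: Sat, 2071: Sun, 2072: Tue, 2073: Wed, 2074: Thu ✓, 2075: Fri, 2076: Sun, 2077: Mon, 2078: Tue, 2079: Wed, 2080: Fri, 2081: Sat, 2082: Sun, 2083: Mon, 2084: Wed, 2085: Thu ✓, 2086: Fri, 2087: Sat, 2088: Mon, 2089: Tue, 2090: Wed, 2091: Thu ✓
Thursdays: 2068, 2074, 2085, 2091.

4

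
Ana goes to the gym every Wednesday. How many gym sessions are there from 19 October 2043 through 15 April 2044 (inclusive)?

19 October 2043 is a Monday.
The range spans 180 days (inclusive of both endpoints).
180 = 7 × 25 + 5, so there are 25 full weeks plus 5 extra days.
Each full week contributes one Wednesday: 25 so far.
The 5 extra days are Mon, Tue, Wed, Thu, Fri — 1 of them qualifies.
Total: 25 + 1 = 26.

26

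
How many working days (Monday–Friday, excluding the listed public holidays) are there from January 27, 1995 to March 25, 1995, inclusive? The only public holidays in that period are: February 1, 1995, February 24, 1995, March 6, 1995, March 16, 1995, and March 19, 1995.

37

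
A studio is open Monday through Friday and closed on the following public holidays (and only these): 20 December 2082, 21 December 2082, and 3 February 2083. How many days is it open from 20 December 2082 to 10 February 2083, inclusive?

20 December 2082 is a Sunday.
From 20 December 2082 to 10 February 2083 is 53 days inclusive.
53 = 7 × 7 + 4, so there are 7 full weeks plus 4 extra days.
Each full week contributes 5 weekdays (Mon–Fri): 7 × 5 = 35.
The 4 extra days are Sun, Mon, Tue, Wed — 3 of them qualify.
Total: 35 + 3 = 38.
Holidays: 20 December 2082 (Sun); 21 December 2082 (Mon); 3 February 2083 (Wed).
2 of the 3 holidays fall on weekdays; the rest are weekends and were already excluded.
Business days: 38 − 2 = 36.

36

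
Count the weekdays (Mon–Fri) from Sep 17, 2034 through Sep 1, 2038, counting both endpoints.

1033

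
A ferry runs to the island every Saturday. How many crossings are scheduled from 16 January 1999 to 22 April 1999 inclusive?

16 January 1999 is a Saturday.
From 16 January 1999 to 22 April 1999 is 97 days inclusive.
97 = 7 × 13 + 6, so there are 13 full weeks plus 6 extra days.
Each full week contributes one Saturday: 13 so far.
The 6 extra days are Sat, Sun, Mon, Tue, Wed, Thu — 1 of them qualifies.
Total: 13 + 1 = 14.

14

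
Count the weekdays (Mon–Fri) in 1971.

1971-01-01 is a Friday.
That's 365 days from start to end, counting both.
365 = 7 × 52 + 1, so there are 52 full weeks plus 1 extra day.
Each full week contributes 5 weekdays (Mon–Fri): 52 × 5 = 260.
The 1 extra day is Friday — 1 of them qualifies.
Total: 260 + 1 = 261.

261 weekdays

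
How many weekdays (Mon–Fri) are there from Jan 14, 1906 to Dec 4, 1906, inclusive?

Jan 14, 1906 is a Sunday.
That's 325 days from start to end, counting both.
325 = 7 × 46 + 3, so there are 46 full weeks plus 3 extra days.
Each full week contributes 5 weekdays (Mon–Fri): 46 × 5 = 230.
The 3 extra days are Sunday, Monday, Tuesday — 2 of them qualify.
Total: 230 + 2 = 232.

232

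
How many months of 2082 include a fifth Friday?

4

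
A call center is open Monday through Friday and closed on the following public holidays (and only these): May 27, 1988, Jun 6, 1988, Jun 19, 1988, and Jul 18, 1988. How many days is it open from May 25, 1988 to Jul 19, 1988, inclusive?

May 25, 1988 is a Wednesday.
The range spans 56 days (inclusive of both endpoints).
56 = 7 × 8, so the span is exactly 8 full weeks.
Each full week contributes 5 weekdays (Mon–Fri): 8 × 5 = 40.
Holidays: May 27, 1988 (Fri); Jun 6, 1988 (Mon); Jun 19, 1988 (Sun); Jul 18, 1988 (Mon).
3 of the 4 holidays fall on weekdays; the rest are weekends and were already excluded.
Business days: 40 − 3 = 37.

37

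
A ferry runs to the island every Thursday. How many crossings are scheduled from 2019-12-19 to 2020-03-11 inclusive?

12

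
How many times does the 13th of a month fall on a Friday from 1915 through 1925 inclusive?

18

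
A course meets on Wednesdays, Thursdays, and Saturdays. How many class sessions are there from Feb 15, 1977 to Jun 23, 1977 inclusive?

56

Feb 15, 1977 is a Tuesday.
The range spans 129 days (inclusive of both endpoints).
129 = 7 × 18 + 3, so there are 18 full weeks plus 3 extra days.
Each full week contributes 3 days from the set (Wed, Thu, Sat): 18 × 3 = 54.
The 3 extra days are Tue, Wed, Thu — 2 of them qualify.
Total: 54 + 2 = 56.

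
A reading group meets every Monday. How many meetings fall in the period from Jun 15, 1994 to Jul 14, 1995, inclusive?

56

Jun 15, 1994 is a Wednesday.
The range spans 395 days (inclusive of both endpoints).
395 = 7 × 56 + 3, so there are 56 full weeks plus 3 extra days.
Each full week contributes one Monday: 56 so far.
The 3 extra days are Wed, Thu, Fri — none qualify.
Total: 56 + 0 = 56.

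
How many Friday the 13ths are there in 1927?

1

The 13th falls on a Friday when the month's 13th has weekday Fri.
Jan 13 is Thu; Feb 13 is Sun; Mar 13 is Sun; Apr 13 is Wed; May 13 is Fri ✓; Jun 13 is Mon; Jul 13 is Wed; Aug 13 is Sat; Sep 13 is Tue; Oct 13 is Thu; Nov 13 is Sun; Dec 13 is Tue.
Friday the 13ths: May.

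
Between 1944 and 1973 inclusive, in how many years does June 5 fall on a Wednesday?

Day of week of June 5 in each year:
1944: Mon, 1945: Tue, 1946: Wed ✓, 1947: Thu, 1948: Sat, 1949: Sun, 1950: Mon, 1951: Tue, 1952: Thu, 1953: Fri, 1954: Sat, 1955: Sun, 1956: Tue, 1957: Wed ✓, 1958: Thu, 1959: Fri, 1960: Sun, 1961: Mon, 1962: Tue, 1963: Wed ✓, 1964: Fri, 1965: Sat, 1966: Sun, 1967: Mon, 1968: Wed ✓, 1969: Thu, 1970: Fri, 1971: Sat, 1972: Mon, 1973: Tue
Wednesdays: 1946, 1957, 1963, 1968.

4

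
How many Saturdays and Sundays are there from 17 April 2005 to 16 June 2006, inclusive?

17 April 2005 is a Sunday.
The range spans 426 days (inclusive of both endpoints).
426 = 7 × 60 + 6, so there are 60 full weeks plus 6 extra days.
Each full week contributes 2 weekend days (Sat, Sun): 60 × 2 = 120.
The 6 extra days are Sun, Mon, Tue, Wed, Thu, Fri — 1 of them qualifies.
Total: 120 + 1 = 121.

121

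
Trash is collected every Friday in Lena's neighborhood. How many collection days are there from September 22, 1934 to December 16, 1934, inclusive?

12

September 22, 1934 is a Saturday.
From September 22, 1934 to December 16, 1934 is 86 days inclusive.
86 = 7 × 12 + 2, so there are 12 full weeks plus 2 extra days.
Each full week contributes one Friday: 12 so far.
The 2 extra days are Sat, Sun — none qualify.
Total: 12 + 0 = 12.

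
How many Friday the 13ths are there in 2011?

The 13th falls on a Friday when the month's 13th has weekday Fri.
Jan 13 is Thu; Feb 13 is Sun; Mar 13 is Sun; Apr 13 is Wed; May 13 is Fri ✓; Jun 13 is Mon; Jul 13 is Wed; Aug 13 is Sat; Sep 13 is Tue; Oct 13 is Thu; Nov 13 is Sun; Dec 13 is Tue.
Friday the 13ths: May.

1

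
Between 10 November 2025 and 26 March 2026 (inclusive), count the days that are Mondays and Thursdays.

10 November 2025 is a Monday.
That's 137 days from start to end, counting both.
137 = 7 × 19 + 4, so there are 19 full weeks plus 4 extra days.
Each full week contributes 2 days from the set (Mon, Thu): 19 × 2 = 38.
The 4 extra days are Monday, Tuesday, Wednesday, Thursday — 2 of them qualify.
Total: 38 + 2 = 40.

40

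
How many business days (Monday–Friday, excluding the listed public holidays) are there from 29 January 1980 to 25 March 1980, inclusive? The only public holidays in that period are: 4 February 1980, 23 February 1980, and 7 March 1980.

39

29 January 1980 is a Tuesday.
That's 57 days from start to end, counting both.
57 = 7 × 8 + 1, so there are 8 full weeks plus 1 extra day.
Each full week contributes 5 weekdays (Mon–Fri): 8 × 5 = 40.
The 1 extra day is Tuesday — 1 of them qualifies.
Total: 40 + 1 = 41.
Holidays: 4 February 1980 (Mon); 23 February 1980 (Sat); 7 March 1980 (Fri).
2 of the 3 holidays fall on weekdays; the rest are weekends and were already excluded.
Business days: 41 − 2 = 39.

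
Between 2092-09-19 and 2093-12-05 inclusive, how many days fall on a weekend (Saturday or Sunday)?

127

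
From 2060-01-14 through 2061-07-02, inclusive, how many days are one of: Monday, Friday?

153

2060-01-14 is a Wednesday.
The range spans 536 days (inclusive of both endpoints).
536 = 7 × 76 + 4, so there are 76 full weeks plus 4 extra days.
Each full week contributes 2 days from the set (Mon, Fri): 76 × 2 = 152.
The 4 extra days are Wednesday, Thursday, Friday, Saturday — 1 of them qualifies.
Total: 152 + 1 = 153.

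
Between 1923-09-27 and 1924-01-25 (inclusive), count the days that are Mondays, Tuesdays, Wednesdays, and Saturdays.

1923-09-27 is a Thursday.
The range spans 121 days (inclusive of both endpoints).
121 = 7 × 17 + 2, so there are 17 full weeks plus 2 extra days.
Each full week contributes 4 days from the set (Mon, Tue, Wed, Sat): 17 × 4 = 68.
The 2 extra days are Thu, Fri — none qualify.
Total: 68 + 0 = 68.

68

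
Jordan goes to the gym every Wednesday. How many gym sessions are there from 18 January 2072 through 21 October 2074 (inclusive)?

144 Wednesdays

18 January 2072 is a Monday.
The range spans 1008 days (inclusive of both endpoints).
1008 = 7 × 144, so the span is exactly 144 full weeks.
Each full week contributes one Wednesday: 144 so far.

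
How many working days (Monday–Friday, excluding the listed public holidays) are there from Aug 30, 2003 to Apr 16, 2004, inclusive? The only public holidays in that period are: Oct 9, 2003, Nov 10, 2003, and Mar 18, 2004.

162 working days

Aug 30, 2003 is a Saturday.
The range spans 231 days (inclusive of both endpoints).
231 = 7 × 33, so the span is exactly 33 full weeks.
Each full week contributes 5 weekdays (Mon–Fri): 33 × 5 = 165.
Holidays: Oct 9, 2003 (Thu); Nov 10, 2003 (Mon); Mar 18, 2004 (Thu).
All 3 holidays fall on weekdays, so subtract 3.
Business days: 165 − 3 = 162.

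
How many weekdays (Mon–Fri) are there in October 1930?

23

1930-10-01 is a Wednesday.
The range spans 31 days (inclusive of both endpoints).
31 = 7 × 4 + 3, so there are 4 full weeks plus 3 extra days.
Each full week contributes 5 weekdays (Mon–Fri): 4 × 5 = 20.
The 3 extra days are Wednesday, Thursday, Friday — 3 of them qualify.
Total: 20 + 3 = 23.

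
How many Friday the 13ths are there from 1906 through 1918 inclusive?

Friday-the-13ths by year:
1906: Apr, Jul
1907: Sep, Dec
1908: Mar, Nov
1909: Aug
1910: May
1911: Jan, Oct
1912: Sep, Dec
1913: Jun
1914: Feb, Mar, Nov
1915: Aug
1916: Oct
1917: Apr, Jul
1918: Sep, Dec

22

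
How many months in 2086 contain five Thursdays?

4

A month has five Thursdays exactly when Thursday falls within its first (length − 28) days.
Jan: 31 days, starts Tue → 5 of Tue, Wed, Thu ✓
Feb: 28 days, starts Fri → 5 of (none)
Mar: 31 days, starts Fri → 5 of Fri, Sat, Sun
Apr: 30 days, starts Mon → 5 of Mon, Tue
May: 31 days, starts Wed → 5 of Wed, Thu, Fri ✓
Jun: 30 days, starts Sat → 5 of Sat, Sun
Jul: 31 days, starts Mon → 5 of Mon, Tue, Wed
Aug: 31 days, starts Thu → 5 of Thu, Fri, Sat ✓
Sep: 30 days, starts Sun → 5 of Sun, Mon
Oct: 31 days, starts Tue → 5 of Tue, Wed, Thu ✓
Nov: 30 days, starts Fri → 5 of Fri, Sat
Dec: 31 days, starts Sun → 5 of Sun, Mon, Tue
Months with five Thursdays: Jan, May, Aug, Oct.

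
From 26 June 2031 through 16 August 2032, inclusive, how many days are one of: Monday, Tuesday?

119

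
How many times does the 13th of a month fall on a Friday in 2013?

The 13th falls on a Friday when the month's 13th has weekday Fri.
Jan 13 is Sun; Feb 13 is Wed; Mar 13 is Wed; Apr 13 is Sat; May 13 is Mon; Jun 13 is Thu; Jul 13 is Sat; Aug 13 is Tue; Sep 13 is Fri ✓; Oct 13 is Sun; Nov 13 is Wed; Dec 13 is Fri ✓.
Friday the 13ths: Sep, Dec.

2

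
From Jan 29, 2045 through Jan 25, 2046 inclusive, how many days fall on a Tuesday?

Jan 29, 2045 is a Sunday.
The range spans 362 days (inclusive of both endpoints).
362 = 7 × 51 + 5, so there are 51 full weeks plus 5 extra days.
Each full week contributes one Tuesday: 51 so far.
The 5 extra days are Sun, Mon, Tue, Wed, Thu — 1 of them qualifies.
Total: 51 + 1 = 52.

52 Tuesdays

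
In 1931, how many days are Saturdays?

52

1 January 1931 is a Thursday.
The range spans 365 days (inclusive of both endpoints).
365 = 7 × 52 + 1, so there are 52 full weeks plus 1 extra day.
Each full week contributes one Saturday: 52 so far.
The 1 extra day is Thu — none qualify.
Total: 52 + 0 = 52.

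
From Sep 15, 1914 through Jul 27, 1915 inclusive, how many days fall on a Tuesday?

Sep 15, 1914 is a Tuesday.
From Sep 15, 1914 to Jul 27, 1915 is 316 days inclusive.
316 = 7 × 45 + 1, so there are 45 full weeks plus 1 extra day.
Each full week contributes one Tuesday: 45 so far.
The 1 extra day is Tue — 1 of them qualifies.
Total: 45 + 1 = 46.

46 Tuesdays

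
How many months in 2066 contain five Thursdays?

A month has five Thursdays exactly when Thursday falls within its first (length − 28) days.
Jan: 31 days, starts Fri → 5 of Fri, Sat, Sun
Feb: 28 days, starts Mon → 5 of (none)
Mar: 31 days, starts Mon → 5 of Mon, Tue, Wed
Apr: 30 days, starts Thu → 5 of Thu, Fri ✓
May: 31 days, starts Sat → 5 of Sat, Sun, Mon
Jun: 30 days, starts Tue → 5 of Tue, Wed
Jul: 31 days, starts Thu → 5 of Thu, Fri, Sat ✓
Aug: 31 days, starts Sun → 5 of Sun, Mon, Tue
Sep: 30 days, starts Wed → 5 of Wed, Thu ✓
Oct: 31 days, starts Fri → 5 of Fri, Sat, Sun
Nov: 30 days, starts Mon → 5 of Mon, Tue
Dec: 31 days, starts Wed → 5 of Wed, Thu, Fri ✓
Months with five Thursdays: Apr, Jul, Sep, Dec.

4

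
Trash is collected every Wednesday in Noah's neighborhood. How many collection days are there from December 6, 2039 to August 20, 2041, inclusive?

89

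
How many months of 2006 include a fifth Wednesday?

4

A month has five Wednesdays exactly when Wednesday falls within its first (length − 28) days.
Jan: 31 days, starts Sun → 5 of Sun, Mon, Tue
Feb: 28 days, starts Wed → 5 of (none)
Mar: 31 days, starts Wed → 5 of Wed, Thu, Fri ✓
Apr: 30 days, starts Sat → 5 of Sat, Sun
May: 31 days, starts Mon → 5 of Mon, Tue, Wed ✓
Jun: 30 days, starts Thu → 5 of Thu, Fri
Jul: 31 days, starts Sat → 5 of Sat, Sun, Mon
Aug: 31 days, starts Tue → 5 of Tue, Wed, Thu ✓
Sep: 30 days, starts Fri → 5 of Fri, Sat
Oct: 31 days, starts Sun → 5 of Sun, Mon, Tue
Nov: 30 days, starts Wed → 5 of Wed, Thu ✓
Dec: 31 days, starts Fri → 5 of Fri, Sat, Sun
Months with five Wednesdays: Mar, May, Aug, Nov.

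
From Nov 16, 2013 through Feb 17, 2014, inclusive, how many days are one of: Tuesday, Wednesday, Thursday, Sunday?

Nov 16, 2013 is a Saturday.
The range spans 94 days (inclusive of both endpoints).
94 = 7 × 13 + 3, so there are 13 full weeks plus 3 extra days.
Each full week contributes 4 days from the set (Tue, Wed, Thu, Sun): 13 × 4 = 52.
The 3 extra days are Saturday, Sunday, Monday — 1 of them qualifies.
Total: 52 + 1 = 53.

53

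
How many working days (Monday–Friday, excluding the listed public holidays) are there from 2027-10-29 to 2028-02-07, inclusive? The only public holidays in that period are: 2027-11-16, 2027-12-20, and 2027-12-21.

69

2027-10-29 is a Friday.
From 2027-10-29 to 2028-02-07 is 102 days inclusive.
102 = 7 × 14 + 4, so there are 14 full weeks plus 4 extra days.
Each full week contributes 5 weekdays (Mon–Fri): 14 × 5 = 70.
The 4 extra days are Friday, Saturday, Sunday, Monday — 2 of them qualify.
Total: 70 + 2 = 72.
Holidays: 2027-11-16 (Tue); 2027-12-20 (Mon); 2027-12-21 (Tue).
All 3 holidays fall on weekdays, so subtract 3.
Business days: 72 − 3 = 69.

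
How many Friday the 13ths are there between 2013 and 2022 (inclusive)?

Friday-the-13ths by year:
2013: Sep, Dec
2014: Jun
2015: Feb, Mar, Nov
2016: May
2017: Jan, Oct
2018: Apr, Jul
2019: Sep, Dec
2020: Mar, Nov
2021: Aug
2022: May

17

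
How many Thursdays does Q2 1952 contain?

13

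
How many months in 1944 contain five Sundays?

5

A month has five Sundays exactly when Sunday falls within its first (length − 28) days.
Jan: 31 days, starts Sat → 5 of Sat, Sun, Mon ✓
Feb: 29 days, starts Tue → 5 of Tue
Mar: 31 days, starts Wed → 5 of Wed, Thu, Fri
Apr: 30 days, starts Sat → 5 of Sat, Sun ✓
May: 31 days, starts Mon → 5 of Mon, Tue, Wed
Jun: 30 days, starts Thu → 5 of Thu, Fri
Jul: 31 days, starts Sat → 5 of Sat, Sun, Mon ✓
Aug: 31 days, starts Tue → 5 of Tue, Wed, Thu
Sep: 30 days, starts Fri → 5 of Fri, Sat
Oct: 31 days, starts Sun → 5 of Sun, Mon, Tue ✓
Nov: 30 days, starts Wed → 5 of Wed, Thu
Dec: 31 days, starts Fri → 5 of Fri, Sat, Sun ✓
Months with five Sundays: Jan, Apr, Jul, Oct, Dec.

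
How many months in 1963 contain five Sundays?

4

A month has five Sundays exactly when Sunday falls within its first (length − 28) days.
Jan: 31 days, starts Tue → 5 of Tue, Wed, Thu
Feb: 28 days, starts Fri → 5 of (none)
Mar: 31 days, starts Fri → 5 of Fri, Sat, Sun ✓
Apr: 30 days, starts Mon → 5 of Mon, Tue
May: 31 days, starts Wed → 5 of Wed, Thu, Fri
Jun: 30 days, starts Sat → 5 of Sat, Sun ✓
Jul: 31 days, starts Mon → 5 of Mon, Tue, Wed
Aug: 31 days, starts Thu → 5 of Thu, Fri, Sat
Sep: 30 days, starts Sun → 5 of Sun, Mon ✓
Oct: 31 days, starts Tue → 5 of Tue, Wed, Thu
Nov: 30 days, starts Fri → 5 of Fri, Sat
Dec: 31 days, starts Sun → 5 of Sun, Mon, Tue ✓
Months with five Sundays: Mar, Jun, Sep, Dec.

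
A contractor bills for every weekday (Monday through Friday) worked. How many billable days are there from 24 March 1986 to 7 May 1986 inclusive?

33 weekdays

24 March 1986 is a Monday.
That's 45 days from start to end, counting both.
45 = 7 × 6 + 3, so there are 6 full weeks plus 3 extra days.
Each full week contributes 5 weekdays (Mon–Fri): 6 × 5 = 30.
The 3 extra days are Mon, Tue, Wed — 3 of them qualify.
Total: 30 + 3 = 33.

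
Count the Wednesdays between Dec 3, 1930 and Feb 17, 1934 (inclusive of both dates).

168 Wednesdays

Dec 3, 1930 is a Wednesday.
From Dec 3, 1930 to Feb 17, 1934 is 1173 days inclusive.
1173 = 7 × 167 + 4, so there are 167 full weeks plus 4 extra days.
Each full week contributes one Wednesday: 167 so far.
The 4 extra days are Wed, Thu, Fri, Sat — 1 of them qualifies.
Total: 167 + 1 = 168.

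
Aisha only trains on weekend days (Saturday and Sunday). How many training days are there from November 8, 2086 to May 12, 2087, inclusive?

54

November 8, 2086 is a Friday.
From November 8, 2086 to May 12, 2087 is 186 days inclusive.
186 = 7 × 26 + 4, so there are 26 full weeks plus 4 extra days.
Each full week contributes 2 weekend days (Sat, Sun): 26 × 2 = 52.
The 4 extra days are Fri, Sat, Sun, Mon — 2 of them qualify.
Total: 52 + 2 = 54.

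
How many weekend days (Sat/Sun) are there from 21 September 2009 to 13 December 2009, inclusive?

21 September 2009 is a Monday.
That's 84 days from start to end, counting both.
84 = 7 × 12, so the span is exactly 12 full weeks.
Each full week contributes 2 weekend days (Sat, Sun): 12 × 2 = 24.

24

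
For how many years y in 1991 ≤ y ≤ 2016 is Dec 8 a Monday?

Day of week of December 8 in each year:
1991: Sun, 1992: Tue, 1993: Wed, 1994: Thu, 1995: Fri, 1996: Sun, 1997: Mon ✓, 1998: Tue, 1999: Wed, 2000: Fri, 2001: Sat, 2002: Sun, 2003: Mon ✓, 2004: Wed, 2005: Thu, 2006: Fri, 2007: Sat, 2008: Mon ✓, 2009: Tue, 2010: Wed, 2011: Thu, 2012: Sat, 2013: Sun, 2014: Mon ✓, 2015: Tue, 2016: Thu
Mondays: 1997, 2003, 2008, 2014.

4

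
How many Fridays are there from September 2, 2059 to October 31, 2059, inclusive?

9

September 2, 2059 is a Tuesday.
From September 2, 2059 to October 31, 2059 is 60 days inclusive.
60 = 7 × 8 + 4, so there are 8 full weeks plus 4 extra days.
Each full week contributes one Friday: 8 so far.
The 4 extra days are Tuesday, Wednesday, Thursday, Friday — 1 of them qualifies.
Total: 8 + 1 = 9.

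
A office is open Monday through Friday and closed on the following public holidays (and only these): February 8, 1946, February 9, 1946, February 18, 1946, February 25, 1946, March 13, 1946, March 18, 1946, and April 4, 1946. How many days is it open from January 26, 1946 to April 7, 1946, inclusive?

January 26, 1946 is a Saturday.
That's 72 days from start to end, counting both.
72 = 7 × 10 + 2, so there are 10 full weeks plus 2 extra days.
Each full week contributes 5 weekdays (Mon–Fri): 10 × 5 = 50.
The 2 extra days are Saturday, Sunday — none qualify.
Total: 50 + 0 = 50.
Holidays: February 8, 1946 (Fri); February 9, 1946 (Sat); February 18, 1946 (Mon); February 25, 1946 (Mon); March 13, 1946 (Wed); March 18, 1946 (Mon); April 4, 1946 (Thu).
6 of the 7 holidays fall on weekdays; the rest are weekends and were already excluded.
Business days: 50 − 6 = 44.

44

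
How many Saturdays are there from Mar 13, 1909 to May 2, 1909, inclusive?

Mar 13, 1909 is a Saturday.
The range spans 51 days (inclusive of both endpoints).
51 = 7 × 7 + 2, so there are 7 full weeks plus 2 extra days.
Each full week contributes one Saturday: 7 so far.
The 2 extra days are Sat, Sun — 1 of them qualifies.
Total: 7 + 1 = 8.

8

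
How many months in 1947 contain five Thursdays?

4

A month has five Thursdays exactly when Thursday falls within its first (length − 28) days.
Jan: 31 days, starts Wed → 5 of Wed, Thu, Fri ✓
Feb: 28 days, starts Sat → 5 of (none)
Mar: 31 days, starts Sat → 5 of Sat, Sun, Mon
Apr: 30 days, starts Tue → 5 of Tue, Wed
May: 31 days, starts Thu → 5 of Thu, Fri, Sat ✓
Jun: 30 days, starts Sun → 5 of Sun, Mon
Jul: 31 days, starts Tue → 5 of Tue, Wed, Thu ✓
Aug: 31 days, starts Fri → 5 of Fri, Sat, Sun
Sep: 30 days, starts Mon → 5 of Mon, Tue
Oct: 31 days, starts Wed → 5 of Wed, Thu, Fri ✓
Nov: 30 days, starts Sat → 5 of Sat, Sun
Dec: 31 days, starts Mon → 5 of Mon, Tue, Wed
Months with five Thursdays: Jan, May, Jul, Oct.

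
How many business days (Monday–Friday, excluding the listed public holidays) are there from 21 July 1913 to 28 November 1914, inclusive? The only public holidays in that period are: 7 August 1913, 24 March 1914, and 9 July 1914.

21 July 1913 is a Monday.
That's 496 days from start to end, counting both.
496 = 7 × 70 + 6, so there are 70 full weeks plus 6 extra days.
Each full week contributes 5 weekdays (Mon–Fri): 70 × 5 = 350.
The 6 extra days are Monday, Tuesday, Wednesday, Thursday, Friday, Saturday — 5 of them qualify.
Total: 350 + 5 = 355.
Holidays: 7 August 1913 (Thu); 24 March 1914 (Tue); 9 July 1914 (Thu).
All 3 holidays fall on weekdays, so subtract 3.
Business days: 355 − 3 = 352.

352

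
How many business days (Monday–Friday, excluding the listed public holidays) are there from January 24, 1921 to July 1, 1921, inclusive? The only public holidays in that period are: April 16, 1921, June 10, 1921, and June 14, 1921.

January 24, 1921 is a Monday.
That's 159 days from start to end, counting both.
159 = 7 × 22 + 5, so there are 22 full weeks plus 5 extra days.
Each full week contributes 5 weekdays (Mon–Fri): 22 × 5 = 110.
The 5 extra days are Mon, Tue, Wed, Thu, Fri — 5 of them qualify.
Total: 110 + 5 = 115.
Holidays: April 16, 1921 (Sat); June 10, 1921 (Fri); June 14, 1921 (Tue).
2 of the 3 holidays fall on weekdays; the rest are weekends and were already excluded.
Business days: 115 − 2 = 113.

113 business days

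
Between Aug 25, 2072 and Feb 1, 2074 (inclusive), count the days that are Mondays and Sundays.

150

Aug 25, 2072 is a Thursday.
That's 526 days from start to end, counting both.
526 = 7 × 75 + 1, so there are 75 full weeks plus 1 extra day.
Each full week contributes 2 days from the set (Mon, Sun): 75 × 2 = 150.
The 1 extra day is Thursday — none qualify.
Total: 150 + 0 = 150.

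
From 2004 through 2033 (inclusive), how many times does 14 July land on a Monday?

4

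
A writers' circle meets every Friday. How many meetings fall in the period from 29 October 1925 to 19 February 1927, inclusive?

29 October 1925 is a Thursday.
That's 479 days from start to end, counting both.
479 = 7 × 68 + 3, so there are 68 full weeks plus 3 extra days.
Each full week contributes one Friday: 68 so far.
The 3 extra days are Thu, Fri, Sat — 1 of them qualifies.
Total: 68 + 1 = 69.

69 Fridays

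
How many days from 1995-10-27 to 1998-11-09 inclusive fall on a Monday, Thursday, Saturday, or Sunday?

635

1995-10-27 is a Friday.
That's 1110 days from start to end, counting both.
1110 = 7 × 158 + 4, so there are 158 full weeks plus 4 extra days.
Each full week contributes 4 days from the set (Mon, Thu, Sat, Sun): 158 × 4 = 632.
The 4 extra days are Friday, Saturday, Sunday, Monday — 3 of them qualify.
Total: 632 + 3 = 635.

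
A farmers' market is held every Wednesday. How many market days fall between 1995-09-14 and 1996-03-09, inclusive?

1995-09-14 is a Thursday.
From 1995-09-14 to 1996-03-09 is 178 days inclusive.
178 = 7 × 25 + 3, so there are 25 full weeks plus 3 extra days.
Each full week contributes one Wednesday: 25 so far.
The 3 extra days are Thu, Fri, Sat — none qualify.
Total: 25 + 0 = 25.

25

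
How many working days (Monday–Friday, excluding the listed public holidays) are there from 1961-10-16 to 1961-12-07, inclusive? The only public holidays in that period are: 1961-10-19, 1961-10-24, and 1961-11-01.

1961-10-16 is a Monday.
That's 53 days from start to end, counting both.
53 = 7 × 7 + 4, so there are 7 full weeks plus 4 extra days.
Each full week contributes 5 weekdays (Mon–Fri): 7 × 5 = 35.
The 4 extra days are Monday, Tuesday, Wednesday, Thursday — 4 of them qualify.
Total: 35 + 4 = 39.
Holidays: 1961-10-19 (Thu); 1961-10-24 (Tue); 1961-11-01 (Wed).
All 3 holidays fall on weekdays, so subtract 3.
Business days: 39 − 3 = 36.

36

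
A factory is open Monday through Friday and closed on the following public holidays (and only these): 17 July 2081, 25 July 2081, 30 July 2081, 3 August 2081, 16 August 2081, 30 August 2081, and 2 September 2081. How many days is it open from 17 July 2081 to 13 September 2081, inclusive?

17 July 2081 is a Thursday.
The range spans 59 days (inclusive of both endpoints).
59 = 7 × 8 + 3, so there are 8 full weeks plus 3 extra days.
Each full week contributes 5 weekdays (Mon–Fri): 8 × 5 = 40.
The 3 extra days are Thursday, Friday, Saturday — 2 of them qualify.
Total: 40 + 2 = 42.
Holidays: 17 July 2081 (Thu); 25 July 2081 (Fri); 30 July 2081 (Wed); 3 August 2081 (Sun); 16 August 2081 (Sat); 30 August 2081 (Sat); 2 September 2081 (Tue).
4 of the 7 holidays fall on weekdays; the rest are weekends and were already excluded.
Business days: 42 − 4 = 38.

38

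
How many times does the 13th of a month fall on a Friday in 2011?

1

The 13th falls on a Friday when the month's 13th has weekday Fri.
Jan 13 is Thu; Feb 13 is Sun; Mar 13 is Sun; Apr 13 is Wed; May 13 is Fri ✓; Jun 13 is Mon; Jul 13 is Wed; Aug 13 is Sat; Sep 13 is Tue; Oct 13 is Thu; Nov 13 is Sun; Dec 13 is Tue.
Friday the 13ths: May.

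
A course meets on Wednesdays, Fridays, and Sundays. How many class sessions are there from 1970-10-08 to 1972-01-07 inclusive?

1970-10-08 is a Thursday.
The range spans 457 days (inclusive of both endpoints).
457 = 7 × 65 + 2, so there are 65 full weeks plus 2 extra days.
Each full week contributes 3 days from the set (Wed, Fri, Sun): 65 × 3 = 195.
The 2 extra days are Thu, Fri — 1 of them qualifies.
Total: 195 + 1 = 196.

196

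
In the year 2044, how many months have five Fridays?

5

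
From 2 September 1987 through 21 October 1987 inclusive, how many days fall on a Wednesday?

8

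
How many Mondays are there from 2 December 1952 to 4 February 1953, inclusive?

9 Mondays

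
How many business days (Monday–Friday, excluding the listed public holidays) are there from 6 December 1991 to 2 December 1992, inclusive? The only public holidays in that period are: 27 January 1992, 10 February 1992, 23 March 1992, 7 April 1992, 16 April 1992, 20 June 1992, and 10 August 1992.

253 business days

6 December 1991 is a Friday.
That's 363 days from start to end, counting both.
363 = 7 × 51 + 6, so there are 51 full weeks plus 6 extra days.
Each full week contributes 5 weekdays (Mon–Fri): 51 × 5 = 255.
The 6 extra days are Friday, Saturday, Sunday, Monday, Tuesday, Wednesday — 4 of them qualify.
Total: 255 + 4 = 259.
Holidays: 27 January 1992 (Mon); 10 February 1992 (Mon); 23 March 1992 (Mon); 7 April 1992 (Tue); 16 April 1992 (Thu); 20 June 1992 (Sat); 10 August 1992 (Mon).
6 of the 7 holidays fall on weekdays; the rest are weekends and were already excluded.
Business days: 259 − 6 = 253.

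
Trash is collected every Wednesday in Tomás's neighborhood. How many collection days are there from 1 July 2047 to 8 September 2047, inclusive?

1 July 2047 is a Monday.
The range spans 70 days (inclusive of both endpoints).
70 = 7 × 10, so the span is exactly 10 full weeks.
Each full week contributes one Wednesday: 10 so far.

10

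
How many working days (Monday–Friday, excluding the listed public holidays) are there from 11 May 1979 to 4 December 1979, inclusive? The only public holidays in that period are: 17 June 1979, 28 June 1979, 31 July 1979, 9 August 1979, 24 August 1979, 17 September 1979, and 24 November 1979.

143

11 May 1979 is a Friday.
The range spans 208 days (inclusive of both endpoints).
208 = 7 × 29 + 5, so there are 29 full weeks plus 5 extra days.
Each full week contributes 5 weekdays (Mon–Fri): 29 × 5 = 145.
The 5 extra days are Friday, Saturday, Sunday, Monday, Tuesday — 3 of them qualify.
Total: 145 + 3 = 148.
Holidays: 17 June 1979 (Sun); 28 June 1979 (Thu); 31 July 1979 (Tue); 9 August 1979 (Thu); 24 August 1979 (Fri); 17 September 1979 (Mon); 24 November 1979 (Sat).
5 of the 7 holidays fall on weekdays; the rest are weekends and were already excluded.
Business days: 148 − 5 = 143.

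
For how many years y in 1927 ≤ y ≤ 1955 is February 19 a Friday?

Day of week of February 19 in each year:
1927: Sat, 1928: Sun, 1929: Tue, 1930: Wed, 1931: Thu, 1932: Fri ✓, 1933: Sun, 1934: Mon, 1935: Tue, 1936: Wed, 1937: Fri ✓, 1938: Sat, 1939: Sun, 1940: Mon, 1941: Wed, 1942: Thu, 1943: Fri ✓, 1944: Sat, 1945: Mon, 1946: Tue, 1947: Wed, 1948: Thu, 1949: Sat, 1950: Sun, 1951: Mon, 1952: Tue, 1953: Thu, 1954: Fri ✓, 1955: Sat
Fridays: 1932, 1937, 1943, 1954.

4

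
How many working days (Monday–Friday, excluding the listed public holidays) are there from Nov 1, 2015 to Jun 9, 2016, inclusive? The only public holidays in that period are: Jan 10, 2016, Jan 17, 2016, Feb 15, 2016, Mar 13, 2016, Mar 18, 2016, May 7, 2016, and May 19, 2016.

Nov 1, 2015 is a Sunday.
The range spans 222 days (inclusive of both endpoints).
222 = 7 × 31 + 5, so there are 31 full weeks plus 5 extra days.
Each full week contributes 5 weekdays (Mon–Fri): 31 × 5 = 155.
The 5 extra days are Sunday, Monday, Tuesday, Wednesday, Thursday — 4 of them qualify.
Total: 155 + 4 = 159.
Holidays: Jan 10, 2016 (Sun); Jan 17, 2016 (Sun); Feb 15, 2016 (Mon); Mar 13, 2016 (Sun); Mar 18, 2016 (Fri); May 7, 2016 (Sat); May 19, 2016 (Thu).
3 of the 7 holidays fall on weekdays; the rest are weekends and were already excluded.
Business days: 159 − 3 = 156.

156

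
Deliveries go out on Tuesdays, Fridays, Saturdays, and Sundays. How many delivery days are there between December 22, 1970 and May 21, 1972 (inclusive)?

296

December 22, 1970 is a Tuesday.
That's 517 days from start to end, counting both.
517 = 7 × 73 + 6, so there are 73 full weeks plus 6 extra days.
Each full week contributes 4 days from the set (Tue, Fri, Sat, Sun): 73 × 4 = 292.
The 6 extra days are Tue, Wed, Thu, Fri, Sat, Sun — 4 of them qualify.
Total: 292 + 4 = 296.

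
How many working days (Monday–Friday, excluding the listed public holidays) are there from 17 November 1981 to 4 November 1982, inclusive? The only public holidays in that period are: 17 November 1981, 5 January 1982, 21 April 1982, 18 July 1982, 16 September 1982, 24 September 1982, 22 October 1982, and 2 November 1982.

17 November 1981 is a Tuesday.
The range spans 353 days (inclusive of both endpoints).
353 = 7 × 50 + 3, so there are 50 full weeks plus 3 extra days.
Each full week contributes 5 weekdays (Mon–Fri): 50 × 5 = 250.
The 3 extra days are Tuesday, Wednesday, Thursday — 3 of them qualify.
Total: 250 + 3 = 253.
Holidays: 17 November 1981 (Tue); 5 January 1982 (Tue); 21 April 1982 (Wed); 18 July 1982 (Sun); 16 September 1982 (Thu); 24 September 1982 (Fri); 22 October 1982 (Fri); 2 November 1982 (Tue).
7 of the 8 holidays fall on weekdays; the rest are weekends and were already excluded.
Business days: 253 − 7 = 246.

246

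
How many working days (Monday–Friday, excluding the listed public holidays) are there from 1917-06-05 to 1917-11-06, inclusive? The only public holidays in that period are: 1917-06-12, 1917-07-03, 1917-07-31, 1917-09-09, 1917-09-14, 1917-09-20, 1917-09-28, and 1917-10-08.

104

1917-06-05 is a Tuesday.
That's 155 days from start to end, counting both.
155 = 7 × 22 + 1, so there are 22 full weeks plus 1 extra day.
Each full week contributes 5 weekdays (Mon–Fri): 22 × 5 = 110.
The 1 extra day is Tuesday — 1 of them qualifies.
Total: 110 + 1 = 111.
Holidays: 1917-06-12 (Tue); 1917-07-03 (Tue); 1917-07-31 (Tue); 1917-09-09 (Sun); 1917-09-14 (Fri); 1917-09-20 (Thu); 1917-09-28 (Fri); 1917-10-08 (Mon).
7 of the 8 holidays fall on weekdays; the rest are weekends and were already excluded.
Business days: 111 − 7 = 104.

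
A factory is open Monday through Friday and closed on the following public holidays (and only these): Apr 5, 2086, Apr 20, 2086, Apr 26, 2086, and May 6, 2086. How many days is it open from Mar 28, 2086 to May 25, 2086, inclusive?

39 working days

Mar 28, 2086 is a Thursday.
From Mar 28, 2086 to May 25, 2086 is 59 days inclusive.
59 = 7 × 8 + 3, so there are 8 full weeks plus 3 extra days.
Each full week contributes 5 weekdays (Mon–Fri): 8 × 5 = 40.
The 3 extra days are Thursday, Friday, Saturday — 2 of them qualify.
Total: 40 + 2 = 42.
Holidays: Apr 5, 2086 (Fri); Apr 20, 2086 (Sat); Apr 26, 2086 (Fri); May 6, 2086 (Mon).
3 of the 4 holidays fall on weekdays; the rest are weekends and were already excluded.
Business days: 42 − 3 = 39.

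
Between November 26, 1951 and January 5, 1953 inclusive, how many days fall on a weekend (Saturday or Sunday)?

November 26, 1951 is a Monday.
From November 26, 1951 to January 5, 1953 is 407 days inclusive.
407 = 7 × 58 + 1, so there are 58 full weeks plus 1 extra day.
Each full week contributes 2 weekend days (Sat, Sun): 58 × 2 = 116.
The 1 extra day is Mon — none qualify.
Total: 116 + 0 = 116.

116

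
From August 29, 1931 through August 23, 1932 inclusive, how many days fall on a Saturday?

August 29, 1931 is a Saturday.
From August 29, 1931 to August 23, 1932 is 361 days inclusive.
361 = 7 × 51 + 4, so there are 51 full weeks plus 4 extra days.
Each full week contributes one Saturday: 51 so far.
The 4 extra days are Sat, Sun, Mon, Tue — 1 of them qualifies.
Total: 51 + 1 = 52.

52 Saturdays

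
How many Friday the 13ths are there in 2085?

The 13th falls on a Friday when the month's 13th has weekday Fri.
Jan 13 is Sat; Feb 13 is Tue; Mar 13 is Tue; Apr 13 is Fri ✓; May 13 is Sun; Jun 13 is Wed; Jul 13 is Fri ✓; Aug 13 is Mon; Sep 13 is Thu; Oct 13 is Sat; Nov 13 is Tue; Dec 13 is Thu.
Friday the 13ths: Apr, Jul.

2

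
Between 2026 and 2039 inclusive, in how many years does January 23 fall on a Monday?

1

Day of week of January 23 in each year:
2026: Fri, 2027: Sat, 2028: Sun, 2029: Tue, 2030: Wed, 2031: Thu, 2032: Fri, 2033: Sun, 2034: Mon ✓, 2035: Tue, 2036: Wed, 2037: Fri, 2038: Sat, 2039: Sun
Mondays: 2034.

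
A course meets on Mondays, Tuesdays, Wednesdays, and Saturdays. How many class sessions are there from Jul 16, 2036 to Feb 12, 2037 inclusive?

Jul 16, 2036 is a Wednesday.
From Jul 16, 2036 to Feb 12, 2037 is 212 days inclusive.
212 = 7 × 30 + 2, so there are 30 full weeks plus 2 extra days.
Each full week contributes 4 days from the set (Mon, Tue, Wed, Sat): 30 × 4 = 120.
The 2 extra days are Wednesday, Thursday — 1 of them qualifies.
Total: 120 + 1 = 121.

121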